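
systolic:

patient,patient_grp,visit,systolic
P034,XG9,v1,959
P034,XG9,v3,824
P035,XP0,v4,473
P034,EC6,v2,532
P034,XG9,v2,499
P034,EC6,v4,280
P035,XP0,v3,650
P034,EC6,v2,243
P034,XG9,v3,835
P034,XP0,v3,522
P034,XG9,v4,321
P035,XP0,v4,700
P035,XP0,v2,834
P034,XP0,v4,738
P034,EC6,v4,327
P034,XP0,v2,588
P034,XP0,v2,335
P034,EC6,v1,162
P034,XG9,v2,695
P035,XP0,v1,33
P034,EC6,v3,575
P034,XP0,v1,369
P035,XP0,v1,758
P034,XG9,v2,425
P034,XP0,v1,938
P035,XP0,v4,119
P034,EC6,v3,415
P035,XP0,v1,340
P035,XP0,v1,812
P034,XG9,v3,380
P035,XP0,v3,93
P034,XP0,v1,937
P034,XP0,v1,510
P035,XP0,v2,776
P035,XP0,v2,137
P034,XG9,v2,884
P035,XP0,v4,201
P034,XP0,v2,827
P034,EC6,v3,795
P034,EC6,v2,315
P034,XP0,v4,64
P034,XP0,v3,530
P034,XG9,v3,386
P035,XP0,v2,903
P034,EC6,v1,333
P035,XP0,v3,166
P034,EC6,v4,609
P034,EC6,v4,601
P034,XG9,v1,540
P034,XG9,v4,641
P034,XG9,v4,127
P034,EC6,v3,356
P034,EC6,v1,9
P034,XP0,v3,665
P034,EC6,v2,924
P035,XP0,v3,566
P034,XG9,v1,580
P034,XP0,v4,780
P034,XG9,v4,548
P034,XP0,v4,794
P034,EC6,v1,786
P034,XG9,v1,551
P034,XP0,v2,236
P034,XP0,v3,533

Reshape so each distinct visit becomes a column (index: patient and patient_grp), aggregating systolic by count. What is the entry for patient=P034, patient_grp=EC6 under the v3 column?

4

Rows with patient=P034, patient_grp=EC6 and visit=v3: systolic values are 575, 415, 795, 356.
4 rows match — count = 4.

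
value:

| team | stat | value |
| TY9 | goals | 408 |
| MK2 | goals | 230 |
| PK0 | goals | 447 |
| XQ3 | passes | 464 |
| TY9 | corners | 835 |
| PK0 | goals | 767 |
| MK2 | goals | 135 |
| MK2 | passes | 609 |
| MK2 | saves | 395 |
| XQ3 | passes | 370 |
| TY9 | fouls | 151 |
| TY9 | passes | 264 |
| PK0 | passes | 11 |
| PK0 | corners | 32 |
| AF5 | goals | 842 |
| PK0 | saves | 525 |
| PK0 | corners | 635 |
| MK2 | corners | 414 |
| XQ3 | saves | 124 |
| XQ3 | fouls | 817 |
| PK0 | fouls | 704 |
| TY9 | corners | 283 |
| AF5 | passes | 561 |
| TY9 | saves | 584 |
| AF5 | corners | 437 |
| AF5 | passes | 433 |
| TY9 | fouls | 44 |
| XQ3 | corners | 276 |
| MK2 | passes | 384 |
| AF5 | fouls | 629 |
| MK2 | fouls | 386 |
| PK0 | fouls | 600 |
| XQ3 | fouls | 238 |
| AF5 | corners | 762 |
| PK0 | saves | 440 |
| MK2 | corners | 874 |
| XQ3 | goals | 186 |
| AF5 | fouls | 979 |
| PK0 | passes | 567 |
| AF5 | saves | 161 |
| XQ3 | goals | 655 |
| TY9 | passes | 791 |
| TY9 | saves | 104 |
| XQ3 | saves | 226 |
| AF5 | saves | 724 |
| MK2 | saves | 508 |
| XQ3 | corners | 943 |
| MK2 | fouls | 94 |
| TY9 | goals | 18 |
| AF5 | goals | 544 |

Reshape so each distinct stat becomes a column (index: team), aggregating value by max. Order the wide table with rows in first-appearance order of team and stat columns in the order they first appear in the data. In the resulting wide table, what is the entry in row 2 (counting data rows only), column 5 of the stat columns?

386

With rows in first-appearance order of team, row 2 is team=MK2. stat columns in first-appearance order: goals, passes, corners, saves, fouls; column 5 is fouls.
Long rows with team=MK2, stat=fouls: max(386, 94) = 386.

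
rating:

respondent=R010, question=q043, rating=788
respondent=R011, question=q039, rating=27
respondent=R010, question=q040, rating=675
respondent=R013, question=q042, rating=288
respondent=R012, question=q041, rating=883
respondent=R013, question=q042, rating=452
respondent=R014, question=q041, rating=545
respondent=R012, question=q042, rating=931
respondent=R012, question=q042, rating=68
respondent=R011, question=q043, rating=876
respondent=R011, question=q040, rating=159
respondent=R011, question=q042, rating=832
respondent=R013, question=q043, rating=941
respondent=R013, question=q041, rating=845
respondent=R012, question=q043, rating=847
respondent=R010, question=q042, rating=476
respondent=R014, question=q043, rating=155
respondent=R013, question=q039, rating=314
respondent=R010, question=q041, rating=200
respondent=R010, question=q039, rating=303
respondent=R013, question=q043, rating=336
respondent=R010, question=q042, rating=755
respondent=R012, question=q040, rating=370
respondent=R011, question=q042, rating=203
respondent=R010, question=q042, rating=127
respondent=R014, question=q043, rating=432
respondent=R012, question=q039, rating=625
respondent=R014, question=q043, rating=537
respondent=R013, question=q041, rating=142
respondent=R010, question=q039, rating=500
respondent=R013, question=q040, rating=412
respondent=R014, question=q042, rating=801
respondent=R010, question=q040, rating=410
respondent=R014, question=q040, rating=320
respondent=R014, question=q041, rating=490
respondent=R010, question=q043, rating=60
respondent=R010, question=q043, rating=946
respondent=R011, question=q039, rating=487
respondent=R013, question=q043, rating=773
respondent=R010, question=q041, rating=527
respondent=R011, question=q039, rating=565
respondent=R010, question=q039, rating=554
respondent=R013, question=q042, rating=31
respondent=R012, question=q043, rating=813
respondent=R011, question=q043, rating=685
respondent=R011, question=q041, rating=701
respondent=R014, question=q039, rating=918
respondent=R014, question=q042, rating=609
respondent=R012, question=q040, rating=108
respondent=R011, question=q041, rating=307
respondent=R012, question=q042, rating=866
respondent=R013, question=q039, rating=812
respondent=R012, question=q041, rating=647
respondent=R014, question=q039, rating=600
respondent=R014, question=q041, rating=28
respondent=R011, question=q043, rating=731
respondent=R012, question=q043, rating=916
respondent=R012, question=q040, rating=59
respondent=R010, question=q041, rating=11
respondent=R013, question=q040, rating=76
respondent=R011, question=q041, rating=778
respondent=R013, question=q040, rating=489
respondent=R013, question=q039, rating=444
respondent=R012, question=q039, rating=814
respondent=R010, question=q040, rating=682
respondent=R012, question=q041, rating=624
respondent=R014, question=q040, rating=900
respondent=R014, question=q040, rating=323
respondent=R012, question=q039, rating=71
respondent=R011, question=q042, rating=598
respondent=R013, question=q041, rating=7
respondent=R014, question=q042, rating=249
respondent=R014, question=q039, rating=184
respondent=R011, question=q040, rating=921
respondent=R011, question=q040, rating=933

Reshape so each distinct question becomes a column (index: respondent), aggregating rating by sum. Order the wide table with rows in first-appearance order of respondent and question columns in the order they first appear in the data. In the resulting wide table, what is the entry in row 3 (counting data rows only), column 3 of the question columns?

977

With rows in first-appearance order of respondent, row 3 is respondent=R013. question columns in first-appearance order: q043, q039, q040, q042, q041; column 3 is q040.
Long rows with respondent=R013, question=q040: 412 + 76 + 489 = 977.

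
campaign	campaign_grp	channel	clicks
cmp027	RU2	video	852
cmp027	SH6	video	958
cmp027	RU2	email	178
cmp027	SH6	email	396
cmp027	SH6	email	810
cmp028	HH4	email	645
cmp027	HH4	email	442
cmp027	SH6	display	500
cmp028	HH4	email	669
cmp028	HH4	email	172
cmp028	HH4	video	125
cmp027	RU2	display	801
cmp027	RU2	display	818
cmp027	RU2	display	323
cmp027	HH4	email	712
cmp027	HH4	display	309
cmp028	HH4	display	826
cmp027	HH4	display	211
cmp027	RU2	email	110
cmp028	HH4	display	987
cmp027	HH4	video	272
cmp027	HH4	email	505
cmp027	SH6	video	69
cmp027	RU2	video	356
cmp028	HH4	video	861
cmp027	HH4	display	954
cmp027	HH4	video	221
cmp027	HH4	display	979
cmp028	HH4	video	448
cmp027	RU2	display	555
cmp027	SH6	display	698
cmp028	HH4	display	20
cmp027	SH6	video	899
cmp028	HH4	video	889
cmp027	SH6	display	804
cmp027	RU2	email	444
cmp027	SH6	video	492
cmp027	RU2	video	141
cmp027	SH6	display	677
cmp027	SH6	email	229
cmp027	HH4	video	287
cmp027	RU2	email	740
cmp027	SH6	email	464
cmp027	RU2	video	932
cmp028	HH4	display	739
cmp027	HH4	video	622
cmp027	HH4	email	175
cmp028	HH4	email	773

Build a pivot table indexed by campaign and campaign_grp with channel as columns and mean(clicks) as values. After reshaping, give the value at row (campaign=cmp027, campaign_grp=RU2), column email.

Rows with campaign=cmp027, campaign_grp=RU2 and channel=email: clicks values are 178, 110, 444, 740.
(178 + 110 + 444 + 740) / 4 = 368.

368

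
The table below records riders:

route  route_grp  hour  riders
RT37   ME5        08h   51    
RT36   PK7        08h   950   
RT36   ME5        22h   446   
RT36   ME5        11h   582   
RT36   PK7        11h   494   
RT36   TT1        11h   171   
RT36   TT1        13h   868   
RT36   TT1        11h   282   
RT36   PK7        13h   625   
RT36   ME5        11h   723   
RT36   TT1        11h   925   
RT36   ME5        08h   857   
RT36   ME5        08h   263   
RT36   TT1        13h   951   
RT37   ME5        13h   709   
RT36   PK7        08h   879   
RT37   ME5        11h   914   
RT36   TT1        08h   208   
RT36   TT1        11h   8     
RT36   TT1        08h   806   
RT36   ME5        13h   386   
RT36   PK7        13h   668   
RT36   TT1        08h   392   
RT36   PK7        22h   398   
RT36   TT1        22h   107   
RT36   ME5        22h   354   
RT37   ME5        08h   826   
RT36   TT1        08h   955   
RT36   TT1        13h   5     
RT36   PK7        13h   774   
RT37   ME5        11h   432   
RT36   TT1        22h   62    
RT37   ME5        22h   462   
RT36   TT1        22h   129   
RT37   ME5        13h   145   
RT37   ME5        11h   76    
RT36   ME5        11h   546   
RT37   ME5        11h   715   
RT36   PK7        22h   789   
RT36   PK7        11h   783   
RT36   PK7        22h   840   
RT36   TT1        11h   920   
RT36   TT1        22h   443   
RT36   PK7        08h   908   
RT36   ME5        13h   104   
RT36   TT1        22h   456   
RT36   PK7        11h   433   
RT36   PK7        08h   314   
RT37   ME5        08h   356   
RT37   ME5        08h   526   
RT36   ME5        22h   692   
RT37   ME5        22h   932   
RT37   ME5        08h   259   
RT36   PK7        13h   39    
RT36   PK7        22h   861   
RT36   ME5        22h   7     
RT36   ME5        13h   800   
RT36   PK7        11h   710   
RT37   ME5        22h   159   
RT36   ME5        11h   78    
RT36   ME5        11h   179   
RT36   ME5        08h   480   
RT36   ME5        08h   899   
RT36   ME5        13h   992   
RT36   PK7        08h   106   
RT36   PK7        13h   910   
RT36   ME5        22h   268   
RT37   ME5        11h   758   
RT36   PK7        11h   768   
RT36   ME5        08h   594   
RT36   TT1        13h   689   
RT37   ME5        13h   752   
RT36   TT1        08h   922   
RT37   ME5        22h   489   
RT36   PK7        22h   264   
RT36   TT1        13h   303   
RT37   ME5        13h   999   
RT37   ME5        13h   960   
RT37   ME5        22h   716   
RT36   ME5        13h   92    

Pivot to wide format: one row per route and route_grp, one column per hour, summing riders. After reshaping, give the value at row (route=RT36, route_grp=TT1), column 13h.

Rows with route=RT36, route_grp=TT1 and hour=13h: riders values are 868, 951, 5, 689, 303.
868 + 951 + 5 + 689 + 303 = 2816.

2816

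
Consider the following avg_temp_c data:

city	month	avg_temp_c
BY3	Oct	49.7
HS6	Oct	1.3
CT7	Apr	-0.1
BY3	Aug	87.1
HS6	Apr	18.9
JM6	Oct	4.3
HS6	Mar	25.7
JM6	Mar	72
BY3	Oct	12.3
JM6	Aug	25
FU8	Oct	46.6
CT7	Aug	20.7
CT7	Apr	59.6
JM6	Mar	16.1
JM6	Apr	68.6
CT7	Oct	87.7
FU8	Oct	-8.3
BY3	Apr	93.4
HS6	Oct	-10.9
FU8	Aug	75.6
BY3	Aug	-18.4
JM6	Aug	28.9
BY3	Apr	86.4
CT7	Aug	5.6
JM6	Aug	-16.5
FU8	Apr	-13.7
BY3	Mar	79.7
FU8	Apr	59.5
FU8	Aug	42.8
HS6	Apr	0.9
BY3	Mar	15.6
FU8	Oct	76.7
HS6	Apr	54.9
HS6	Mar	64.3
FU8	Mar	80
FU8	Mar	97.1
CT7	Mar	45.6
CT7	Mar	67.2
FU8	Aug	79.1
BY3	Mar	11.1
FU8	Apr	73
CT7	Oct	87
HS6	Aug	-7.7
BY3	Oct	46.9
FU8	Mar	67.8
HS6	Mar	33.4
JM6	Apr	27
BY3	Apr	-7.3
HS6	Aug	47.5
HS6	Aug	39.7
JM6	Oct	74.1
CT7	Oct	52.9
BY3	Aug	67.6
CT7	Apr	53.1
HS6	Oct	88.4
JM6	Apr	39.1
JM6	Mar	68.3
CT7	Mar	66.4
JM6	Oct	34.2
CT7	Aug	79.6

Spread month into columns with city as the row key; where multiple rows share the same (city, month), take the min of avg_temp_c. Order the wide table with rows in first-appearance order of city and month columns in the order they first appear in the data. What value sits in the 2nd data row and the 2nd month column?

With rows in first-appearance order of city, row 2 is city=HS6. month columns in first-appearance order: Oct, Apr, Aug, Mar; column 2 is Apr.
Long rows with city=HS6, month=Apr: min(18.9, 0.9, 54.9) = 0.9.

0.9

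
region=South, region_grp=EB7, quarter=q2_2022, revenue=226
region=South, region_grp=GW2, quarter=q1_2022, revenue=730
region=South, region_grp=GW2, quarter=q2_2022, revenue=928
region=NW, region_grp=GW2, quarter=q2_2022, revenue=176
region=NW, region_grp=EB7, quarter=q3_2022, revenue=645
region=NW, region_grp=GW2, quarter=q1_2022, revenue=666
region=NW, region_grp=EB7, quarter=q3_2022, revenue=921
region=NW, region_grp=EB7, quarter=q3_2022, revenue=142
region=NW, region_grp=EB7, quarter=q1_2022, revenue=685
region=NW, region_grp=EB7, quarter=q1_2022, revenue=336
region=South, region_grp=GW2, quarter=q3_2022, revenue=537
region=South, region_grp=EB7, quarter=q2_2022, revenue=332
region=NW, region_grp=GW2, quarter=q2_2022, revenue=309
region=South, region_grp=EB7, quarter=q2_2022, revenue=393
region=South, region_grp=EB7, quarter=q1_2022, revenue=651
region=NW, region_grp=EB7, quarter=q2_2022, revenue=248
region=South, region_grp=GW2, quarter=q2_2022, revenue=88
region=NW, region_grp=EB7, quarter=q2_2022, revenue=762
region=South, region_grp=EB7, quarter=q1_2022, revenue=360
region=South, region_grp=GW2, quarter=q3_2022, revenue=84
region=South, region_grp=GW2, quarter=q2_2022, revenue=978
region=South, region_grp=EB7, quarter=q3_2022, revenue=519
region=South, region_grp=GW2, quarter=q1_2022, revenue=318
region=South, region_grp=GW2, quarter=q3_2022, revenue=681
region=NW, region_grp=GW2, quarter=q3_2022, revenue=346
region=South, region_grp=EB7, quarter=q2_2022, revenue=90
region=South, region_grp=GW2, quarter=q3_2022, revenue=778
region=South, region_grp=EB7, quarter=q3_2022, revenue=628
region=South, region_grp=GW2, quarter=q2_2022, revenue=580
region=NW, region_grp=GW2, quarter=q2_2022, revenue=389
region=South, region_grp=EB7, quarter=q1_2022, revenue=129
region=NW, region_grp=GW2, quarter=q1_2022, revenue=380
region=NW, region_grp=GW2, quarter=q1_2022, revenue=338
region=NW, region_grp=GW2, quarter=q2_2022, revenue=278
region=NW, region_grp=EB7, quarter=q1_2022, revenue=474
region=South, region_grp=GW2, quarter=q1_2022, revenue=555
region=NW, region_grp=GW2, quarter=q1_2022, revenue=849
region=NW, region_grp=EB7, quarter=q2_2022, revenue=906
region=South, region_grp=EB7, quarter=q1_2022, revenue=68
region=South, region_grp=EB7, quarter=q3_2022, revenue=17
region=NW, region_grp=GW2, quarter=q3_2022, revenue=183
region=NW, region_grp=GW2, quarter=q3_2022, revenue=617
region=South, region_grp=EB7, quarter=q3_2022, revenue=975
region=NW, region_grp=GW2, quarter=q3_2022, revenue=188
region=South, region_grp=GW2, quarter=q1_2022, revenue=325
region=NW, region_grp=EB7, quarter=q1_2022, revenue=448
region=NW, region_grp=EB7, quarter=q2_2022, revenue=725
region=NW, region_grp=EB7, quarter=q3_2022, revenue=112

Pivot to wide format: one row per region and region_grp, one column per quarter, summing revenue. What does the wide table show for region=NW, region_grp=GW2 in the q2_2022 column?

1152

Rows with region=NW, region_grp=GW2 and quarter=q2_2022: revenue values are 176, 309, 389, 278.
176 + 309 + 389 + 278 = 1152.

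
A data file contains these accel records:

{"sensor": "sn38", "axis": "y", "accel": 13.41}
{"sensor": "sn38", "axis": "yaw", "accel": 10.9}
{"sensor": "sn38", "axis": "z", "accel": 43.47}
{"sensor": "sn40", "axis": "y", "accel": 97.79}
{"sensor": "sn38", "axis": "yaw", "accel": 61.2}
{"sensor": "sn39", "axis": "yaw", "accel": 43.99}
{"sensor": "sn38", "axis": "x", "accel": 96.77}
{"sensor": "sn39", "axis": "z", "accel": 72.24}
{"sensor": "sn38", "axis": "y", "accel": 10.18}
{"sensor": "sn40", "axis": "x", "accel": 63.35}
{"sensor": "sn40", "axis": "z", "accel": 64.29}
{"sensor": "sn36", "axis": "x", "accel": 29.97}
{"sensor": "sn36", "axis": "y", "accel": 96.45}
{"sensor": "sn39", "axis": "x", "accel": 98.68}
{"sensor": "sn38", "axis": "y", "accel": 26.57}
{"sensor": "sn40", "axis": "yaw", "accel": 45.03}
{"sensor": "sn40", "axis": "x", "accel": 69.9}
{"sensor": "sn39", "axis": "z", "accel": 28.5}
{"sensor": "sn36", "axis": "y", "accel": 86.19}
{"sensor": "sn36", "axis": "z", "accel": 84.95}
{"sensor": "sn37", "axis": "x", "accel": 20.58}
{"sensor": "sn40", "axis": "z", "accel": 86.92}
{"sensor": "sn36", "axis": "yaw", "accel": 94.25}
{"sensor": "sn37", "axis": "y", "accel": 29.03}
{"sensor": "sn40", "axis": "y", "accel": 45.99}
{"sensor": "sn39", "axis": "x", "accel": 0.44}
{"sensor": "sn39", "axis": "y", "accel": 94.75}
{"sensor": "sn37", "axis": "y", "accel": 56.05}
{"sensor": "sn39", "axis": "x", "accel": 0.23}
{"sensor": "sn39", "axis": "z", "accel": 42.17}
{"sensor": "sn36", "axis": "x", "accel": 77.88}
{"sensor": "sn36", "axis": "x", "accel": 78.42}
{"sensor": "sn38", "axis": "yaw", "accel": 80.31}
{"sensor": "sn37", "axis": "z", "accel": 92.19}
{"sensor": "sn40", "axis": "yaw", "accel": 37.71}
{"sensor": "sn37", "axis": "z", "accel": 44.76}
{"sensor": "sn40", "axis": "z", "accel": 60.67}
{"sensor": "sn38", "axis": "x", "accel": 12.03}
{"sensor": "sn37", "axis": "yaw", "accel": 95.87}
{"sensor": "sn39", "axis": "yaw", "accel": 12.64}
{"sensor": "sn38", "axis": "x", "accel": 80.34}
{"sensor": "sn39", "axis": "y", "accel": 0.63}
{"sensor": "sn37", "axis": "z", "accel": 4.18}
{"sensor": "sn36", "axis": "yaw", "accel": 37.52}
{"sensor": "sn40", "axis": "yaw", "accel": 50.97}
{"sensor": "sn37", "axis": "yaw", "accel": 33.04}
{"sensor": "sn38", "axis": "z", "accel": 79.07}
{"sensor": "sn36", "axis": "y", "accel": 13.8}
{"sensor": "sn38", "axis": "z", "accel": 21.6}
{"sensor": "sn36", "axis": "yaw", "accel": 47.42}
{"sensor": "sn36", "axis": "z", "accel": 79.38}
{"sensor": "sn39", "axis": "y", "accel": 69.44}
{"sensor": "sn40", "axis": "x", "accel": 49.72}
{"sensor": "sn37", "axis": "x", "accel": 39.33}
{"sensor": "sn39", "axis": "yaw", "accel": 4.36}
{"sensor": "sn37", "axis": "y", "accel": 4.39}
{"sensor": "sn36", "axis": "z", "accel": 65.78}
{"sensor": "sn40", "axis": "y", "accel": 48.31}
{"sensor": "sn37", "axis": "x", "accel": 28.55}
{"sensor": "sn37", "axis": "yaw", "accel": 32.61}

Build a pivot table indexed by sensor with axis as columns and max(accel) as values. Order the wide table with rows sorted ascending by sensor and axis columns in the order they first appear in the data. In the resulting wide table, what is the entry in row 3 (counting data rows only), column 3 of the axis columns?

With rows sorted ascending by sensor, row 3 is sensor=sn38. axis columns in first-appearance order: y, yaw, z, x; column 3 is z.
Long rows with sensor=sn38, axis=z: max(43.47, 79.07, 21.6) = 79.07.

79.07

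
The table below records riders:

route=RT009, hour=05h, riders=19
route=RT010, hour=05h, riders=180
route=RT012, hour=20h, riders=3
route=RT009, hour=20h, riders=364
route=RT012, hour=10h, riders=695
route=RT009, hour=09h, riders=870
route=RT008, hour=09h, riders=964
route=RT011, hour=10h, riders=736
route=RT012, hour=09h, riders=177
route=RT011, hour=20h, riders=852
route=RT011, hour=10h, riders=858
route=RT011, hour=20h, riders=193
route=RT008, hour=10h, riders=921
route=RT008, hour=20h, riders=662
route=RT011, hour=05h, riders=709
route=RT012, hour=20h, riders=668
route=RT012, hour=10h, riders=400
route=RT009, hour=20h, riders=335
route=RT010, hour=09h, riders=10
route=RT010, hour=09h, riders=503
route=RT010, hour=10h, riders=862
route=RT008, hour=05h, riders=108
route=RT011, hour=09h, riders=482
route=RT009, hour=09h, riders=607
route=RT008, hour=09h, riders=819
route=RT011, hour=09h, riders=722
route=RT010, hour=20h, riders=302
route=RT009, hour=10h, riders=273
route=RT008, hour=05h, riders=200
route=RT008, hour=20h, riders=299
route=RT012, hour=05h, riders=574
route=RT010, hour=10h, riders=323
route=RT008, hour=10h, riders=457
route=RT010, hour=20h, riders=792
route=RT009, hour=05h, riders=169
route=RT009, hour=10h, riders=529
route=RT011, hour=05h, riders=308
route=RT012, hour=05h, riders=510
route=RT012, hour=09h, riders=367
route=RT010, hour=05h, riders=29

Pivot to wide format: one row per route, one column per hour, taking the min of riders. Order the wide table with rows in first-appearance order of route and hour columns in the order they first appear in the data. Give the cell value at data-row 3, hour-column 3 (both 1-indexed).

400

With rows in first-appearance order of route, row 3 is route=RT012. hour columns in first-appearance order: 05h, 20h, 10h, 09h; column 3 is 10h.
Long rows with route=RT012, hour=10h: min(695, 400) = 400.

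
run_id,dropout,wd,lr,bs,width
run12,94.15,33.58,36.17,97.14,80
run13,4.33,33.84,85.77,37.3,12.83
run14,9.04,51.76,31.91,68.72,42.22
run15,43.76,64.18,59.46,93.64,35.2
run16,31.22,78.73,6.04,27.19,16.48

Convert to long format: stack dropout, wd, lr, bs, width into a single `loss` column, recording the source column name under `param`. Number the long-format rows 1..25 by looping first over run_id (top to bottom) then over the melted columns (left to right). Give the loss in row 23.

25 rows total (5 × 5). Row 23: index ⌊(23-1)/5⌋ = 4 into run_id → run16; (23-1) mod 5 = 2 into the melted columns → lr.
So row 23 is (run16, lr, 6.04); loss = 6.04.

6.04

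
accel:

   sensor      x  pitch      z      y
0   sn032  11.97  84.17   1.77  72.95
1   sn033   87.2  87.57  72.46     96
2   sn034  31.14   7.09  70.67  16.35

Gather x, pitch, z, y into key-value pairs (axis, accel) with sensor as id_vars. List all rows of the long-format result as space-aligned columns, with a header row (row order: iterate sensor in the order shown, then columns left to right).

sensor  axis   accel
sn032   x      11.97
sn032   pitch  84.17
sn032   z      1.77 
sn032   y      72.95
sn033   x      87.2 
sn033   pitch  87.57
sn033   z      72.46
sn033   y      96   
sn034   x      31.14
sn034   pitch  7.09 
sn034   z      70.67
sn034   y      16.35

Each (sensor, column) pair becomes one row: 3 × 4 = 12 rows.
For example, (sn032, x) → accel=11.97.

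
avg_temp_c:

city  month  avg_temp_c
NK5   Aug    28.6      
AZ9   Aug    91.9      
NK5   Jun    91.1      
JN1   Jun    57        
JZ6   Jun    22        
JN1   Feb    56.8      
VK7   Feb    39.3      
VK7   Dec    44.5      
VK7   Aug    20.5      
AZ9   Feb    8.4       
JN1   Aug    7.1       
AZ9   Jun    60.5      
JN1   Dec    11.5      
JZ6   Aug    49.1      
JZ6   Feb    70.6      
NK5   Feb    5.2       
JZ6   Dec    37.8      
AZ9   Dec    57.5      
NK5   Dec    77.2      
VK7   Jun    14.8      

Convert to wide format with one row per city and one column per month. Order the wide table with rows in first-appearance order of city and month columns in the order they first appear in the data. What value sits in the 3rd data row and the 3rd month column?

With rows in first-appearance order of city, row 3 is city=JN1. month columns in first-appearance order: Aug, Jun, Feb, Dec; column 3 is Feb.
Long rows with city=JN1, month=Feb: avg_temp_c = 56.8.

56.8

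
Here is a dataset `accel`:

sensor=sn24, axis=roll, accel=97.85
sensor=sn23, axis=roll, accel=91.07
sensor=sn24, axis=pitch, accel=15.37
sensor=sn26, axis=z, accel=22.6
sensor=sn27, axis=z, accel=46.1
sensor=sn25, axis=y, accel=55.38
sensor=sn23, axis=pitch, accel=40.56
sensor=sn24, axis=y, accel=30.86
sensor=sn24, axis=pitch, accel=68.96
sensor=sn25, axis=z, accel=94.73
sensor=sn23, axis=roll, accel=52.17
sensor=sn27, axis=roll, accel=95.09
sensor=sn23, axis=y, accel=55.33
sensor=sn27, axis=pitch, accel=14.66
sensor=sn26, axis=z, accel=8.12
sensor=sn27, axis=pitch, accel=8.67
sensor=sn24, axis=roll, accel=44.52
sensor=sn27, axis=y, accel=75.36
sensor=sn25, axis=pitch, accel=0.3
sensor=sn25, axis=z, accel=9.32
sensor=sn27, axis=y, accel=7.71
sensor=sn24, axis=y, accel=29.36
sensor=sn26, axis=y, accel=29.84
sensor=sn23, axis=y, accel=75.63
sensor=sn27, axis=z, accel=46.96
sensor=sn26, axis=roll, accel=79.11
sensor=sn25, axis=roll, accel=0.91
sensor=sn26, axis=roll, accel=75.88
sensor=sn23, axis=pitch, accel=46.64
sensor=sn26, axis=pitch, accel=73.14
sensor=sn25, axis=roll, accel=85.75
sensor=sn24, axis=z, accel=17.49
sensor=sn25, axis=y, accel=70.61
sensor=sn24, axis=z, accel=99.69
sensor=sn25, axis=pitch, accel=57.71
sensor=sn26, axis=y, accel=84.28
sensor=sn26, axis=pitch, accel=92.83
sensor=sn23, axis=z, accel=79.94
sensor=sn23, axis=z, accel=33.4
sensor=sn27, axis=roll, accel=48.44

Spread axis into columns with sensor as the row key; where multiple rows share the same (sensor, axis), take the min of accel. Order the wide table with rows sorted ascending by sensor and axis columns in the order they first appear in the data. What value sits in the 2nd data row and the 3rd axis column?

17.49

With rows sorted ascending by sensor, row 2 is sensor=sn24. axis columns in first-appearance order: roll, pitch, z, y; column 3 is z.
Long rows with sensor=sn24, axis=z: min(17.49, 99.69) = 17.49.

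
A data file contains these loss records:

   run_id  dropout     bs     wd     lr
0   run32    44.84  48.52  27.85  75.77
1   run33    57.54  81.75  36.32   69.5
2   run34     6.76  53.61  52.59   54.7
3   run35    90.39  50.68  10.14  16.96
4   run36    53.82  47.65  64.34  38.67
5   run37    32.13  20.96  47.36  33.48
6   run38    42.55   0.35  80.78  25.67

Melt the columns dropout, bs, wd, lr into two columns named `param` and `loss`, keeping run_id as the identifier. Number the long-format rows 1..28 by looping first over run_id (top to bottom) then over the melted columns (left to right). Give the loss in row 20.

38.67

28 rows total (7 × 4). Row 20: index ⌊(20-1)/4⌋ = 4 into run_id → run36; (20-1) mod 4 = 3 into the melted columns → lr.
So row 20 is (run36, lr, 38.67); loss = 38.67.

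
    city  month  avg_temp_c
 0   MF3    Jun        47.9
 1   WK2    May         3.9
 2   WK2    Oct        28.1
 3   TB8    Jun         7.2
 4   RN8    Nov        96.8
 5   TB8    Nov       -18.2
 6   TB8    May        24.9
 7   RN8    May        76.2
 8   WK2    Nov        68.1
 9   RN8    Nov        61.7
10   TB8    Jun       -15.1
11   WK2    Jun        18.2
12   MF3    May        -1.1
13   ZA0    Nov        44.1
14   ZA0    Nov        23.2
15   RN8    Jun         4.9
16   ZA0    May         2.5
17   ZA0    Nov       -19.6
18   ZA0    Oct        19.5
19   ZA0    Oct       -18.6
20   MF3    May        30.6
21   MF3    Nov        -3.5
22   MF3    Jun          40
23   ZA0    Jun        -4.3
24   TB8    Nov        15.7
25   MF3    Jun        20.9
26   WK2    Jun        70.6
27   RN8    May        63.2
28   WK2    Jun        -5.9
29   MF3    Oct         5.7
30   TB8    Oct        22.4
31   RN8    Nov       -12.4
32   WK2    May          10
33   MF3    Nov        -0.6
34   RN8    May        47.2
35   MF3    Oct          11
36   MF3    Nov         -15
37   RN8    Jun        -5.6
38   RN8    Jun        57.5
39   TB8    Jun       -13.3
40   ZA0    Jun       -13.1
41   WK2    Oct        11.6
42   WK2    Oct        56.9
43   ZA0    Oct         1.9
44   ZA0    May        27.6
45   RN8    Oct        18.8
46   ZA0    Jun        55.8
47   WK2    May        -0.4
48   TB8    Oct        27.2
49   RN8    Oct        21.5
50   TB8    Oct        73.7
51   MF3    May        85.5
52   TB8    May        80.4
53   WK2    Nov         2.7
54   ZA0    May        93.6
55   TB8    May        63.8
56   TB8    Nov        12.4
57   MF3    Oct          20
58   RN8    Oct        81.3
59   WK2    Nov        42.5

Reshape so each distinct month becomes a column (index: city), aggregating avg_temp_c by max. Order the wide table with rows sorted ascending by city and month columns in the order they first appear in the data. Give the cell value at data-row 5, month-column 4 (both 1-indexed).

44.1

With rows sorted ascending by city, row 5 is city=ZA0. month columns in first-appearance order: Jun, May, Oct, Nov; column 4 is Nov.
Long rows with city=ZA0, month=Nov: max(44.1, 23.2, -19.6) = 44.1.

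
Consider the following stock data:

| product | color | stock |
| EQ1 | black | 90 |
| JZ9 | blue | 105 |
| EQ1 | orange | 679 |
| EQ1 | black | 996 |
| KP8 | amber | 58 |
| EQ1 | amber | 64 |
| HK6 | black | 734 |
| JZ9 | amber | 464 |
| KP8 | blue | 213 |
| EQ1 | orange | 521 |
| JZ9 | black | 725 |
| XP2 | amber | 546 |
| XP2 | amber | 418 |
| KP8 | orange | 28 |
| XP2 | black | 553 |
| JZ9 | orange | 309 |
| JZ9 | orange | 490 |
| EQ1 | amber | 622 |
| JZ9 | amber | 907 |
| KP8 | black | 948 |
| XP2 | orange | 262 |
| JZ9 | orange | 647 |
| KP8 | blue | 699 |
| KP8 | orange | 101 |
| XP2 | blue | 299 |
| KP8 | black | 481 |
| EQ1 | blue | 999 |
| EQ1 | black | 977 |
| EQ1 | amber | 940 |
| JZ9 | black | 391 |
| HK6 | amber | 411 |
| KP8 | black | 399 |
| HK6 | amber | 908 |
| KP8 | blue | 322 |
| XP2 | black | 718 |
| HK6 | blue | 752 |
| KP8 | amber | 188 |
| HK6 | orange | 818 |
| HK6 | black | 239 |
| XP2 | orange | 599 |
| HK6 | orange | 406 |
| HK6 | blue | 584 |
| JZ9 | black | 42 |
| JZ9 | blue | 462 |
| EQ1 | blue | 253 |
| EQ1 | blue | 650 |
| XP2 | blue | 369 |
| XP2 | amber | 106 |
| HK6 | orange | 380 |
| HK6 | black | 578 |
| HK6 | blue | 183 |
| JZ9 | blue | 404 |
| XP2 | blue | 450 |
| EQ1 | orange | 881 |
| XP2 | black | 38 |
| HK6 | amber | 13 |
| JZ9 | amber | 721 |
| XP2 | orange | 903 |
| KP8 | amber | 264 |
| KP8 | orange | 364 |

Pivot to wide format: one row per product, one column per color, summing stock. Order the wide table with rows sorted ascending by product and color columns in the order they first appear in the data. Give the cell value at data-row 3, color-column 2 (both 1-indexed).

971

With rows sorted ascending by product, row 3 is product=JZ9. color columns in first-appearance order: black, blue, orange, amber; column 2 is blue.
Long rows with product=JZ9, color=blue: 105 + 462 + 404 = 971.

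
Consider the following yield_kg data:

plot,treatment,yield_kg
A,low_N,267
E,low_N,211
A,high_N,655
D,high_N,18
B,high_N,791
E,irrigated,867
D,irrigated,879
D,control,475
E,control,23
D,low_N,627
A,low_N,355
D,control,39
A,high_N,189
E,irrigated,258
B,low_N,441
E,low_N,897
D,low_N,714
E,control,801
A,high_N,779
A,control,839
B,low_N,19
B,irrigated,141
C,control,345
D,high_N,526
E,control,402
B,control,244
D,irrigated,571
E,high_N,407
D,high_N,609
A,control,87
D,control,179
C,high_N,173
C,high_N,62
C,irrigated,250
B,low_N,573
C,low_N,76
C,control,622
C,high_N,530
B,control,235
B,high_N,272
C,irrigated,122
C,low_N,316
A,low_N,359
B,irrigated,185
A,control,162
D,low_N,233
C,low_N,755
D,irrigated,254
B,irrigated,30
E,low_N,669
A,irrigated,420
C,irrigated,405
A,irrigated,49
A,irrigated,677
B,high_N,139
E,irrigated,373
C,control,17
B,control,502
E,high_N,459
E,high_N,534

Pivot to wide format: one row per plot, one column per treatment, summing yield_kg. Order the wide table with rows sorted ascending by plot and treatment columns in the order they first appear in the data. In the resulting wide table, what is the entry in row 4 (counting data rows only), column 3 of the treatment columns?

1704

With rows sorted ascending by plot, row 4 is plot=D. treatment columns in first-appearance order: low_N, high_N, irrigated, control; column 3 is irrigated.
Long rows with plot=D, treatment=irrigated: 879 + 571 + 254 = 1704.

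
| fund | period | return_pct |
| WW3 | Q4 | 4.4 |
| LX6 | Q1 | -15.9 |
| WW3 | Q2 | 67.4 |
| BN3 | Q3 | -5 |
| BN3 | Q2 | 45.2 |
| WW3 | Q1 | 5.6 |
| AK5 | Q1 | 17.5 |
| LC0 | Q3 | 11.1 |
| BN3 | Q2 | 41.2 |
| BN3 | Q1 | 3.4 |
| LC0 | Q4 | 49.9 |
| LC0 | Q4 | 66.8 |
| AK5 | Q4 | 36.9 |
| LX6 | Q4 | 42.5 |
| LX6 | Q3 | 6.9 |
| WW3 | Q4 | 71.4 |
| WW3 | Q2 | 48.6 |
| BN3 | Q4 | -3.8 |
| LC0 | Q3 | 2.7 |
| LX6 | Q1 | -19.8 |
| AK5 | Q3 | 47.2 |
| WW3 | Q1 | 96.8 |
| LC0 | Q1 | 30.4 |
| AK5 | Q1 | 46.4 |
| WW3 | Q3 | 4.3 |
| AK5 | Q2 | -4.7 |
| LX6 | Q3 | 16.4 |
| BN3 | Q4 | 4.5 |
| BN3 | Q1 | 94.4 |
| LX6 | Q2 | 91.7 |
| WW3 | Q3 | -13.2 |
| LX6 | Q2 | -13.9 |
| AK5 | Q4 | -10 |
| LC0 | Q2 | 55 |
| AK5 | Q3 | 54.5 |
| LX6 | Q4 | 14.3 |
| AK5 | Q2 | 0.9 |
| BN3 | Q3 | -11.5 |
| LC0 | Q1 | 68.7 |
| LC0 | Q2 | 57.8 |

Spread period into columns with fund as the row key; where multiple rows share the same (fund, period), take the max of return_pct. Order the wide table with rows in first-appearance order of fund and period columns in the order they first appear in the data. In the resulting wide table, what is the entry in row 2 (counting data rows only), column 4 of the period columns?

With rows in first-appearance order of fund, row 2 is fund=LX6. period columns in first-appearance order: Q4, Q1, Q2, Q3; column 4 is Q3.
Long rows with fund=LX6, period=Q3: max(6.9, 16.4) = 16.4.

16.4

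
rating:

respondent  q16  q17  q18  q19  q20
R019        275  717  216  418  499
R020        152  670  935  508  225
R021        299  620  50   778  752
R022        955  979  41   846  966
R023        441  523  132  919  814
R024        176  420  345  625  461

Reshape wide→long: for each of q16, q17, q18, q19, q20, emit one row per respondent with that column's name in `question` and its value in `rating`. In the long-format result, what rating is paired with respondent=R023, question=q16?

441

Unpivoting turns each (respondent, wide-column) pair into one long row.
The wide cell at row R023, column q16 holds 441, so the long row (R023, q16) has rating=441.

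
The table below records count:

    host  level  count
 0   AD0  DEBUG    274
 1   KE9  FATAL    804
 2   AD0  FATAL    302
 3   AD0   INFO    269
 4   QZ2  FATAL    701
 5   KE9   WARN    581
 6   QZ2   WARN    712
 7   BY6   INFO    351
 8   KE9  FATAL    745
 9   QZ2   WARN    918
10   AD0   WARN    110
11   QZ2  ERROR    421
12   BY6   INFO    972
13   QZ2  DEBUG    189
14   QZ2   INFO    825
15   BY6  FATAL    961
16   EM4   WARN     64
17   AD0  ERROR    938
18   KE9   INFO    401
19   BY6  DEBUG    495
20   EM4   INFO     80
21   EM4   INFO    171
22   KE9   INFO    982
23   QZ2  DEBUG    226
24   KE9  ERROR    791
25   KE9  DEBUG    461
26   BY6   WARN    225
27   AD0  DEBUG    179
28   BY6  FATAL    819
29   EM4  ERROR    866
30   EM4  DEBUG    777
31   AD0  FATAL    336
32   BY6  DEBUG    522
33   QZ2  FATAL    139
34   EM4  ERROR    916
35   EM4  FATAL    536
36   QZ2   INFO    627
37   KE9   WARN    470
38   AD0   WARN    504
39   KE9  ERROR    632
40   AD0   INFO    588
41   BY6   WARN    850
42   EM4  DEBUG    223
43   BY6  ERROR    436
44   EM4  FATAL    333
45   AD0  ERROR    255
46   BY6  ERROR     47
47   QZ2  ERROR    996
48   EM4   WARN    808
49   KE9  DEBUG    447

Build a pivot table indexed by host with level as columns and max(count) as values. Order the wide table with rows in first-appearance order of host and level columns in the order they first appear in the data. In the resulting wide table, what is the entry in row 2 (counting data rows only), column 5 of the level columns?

With rows in first-appearance order of host, row 2 is host=KE9. level columns in first-appearance order: DEBUG, FATAL, INFO, WARN, ERROR; column 5 is ERROR.
Long rows with host=KE9, level=ERROR: max(791, 632) = 791.

791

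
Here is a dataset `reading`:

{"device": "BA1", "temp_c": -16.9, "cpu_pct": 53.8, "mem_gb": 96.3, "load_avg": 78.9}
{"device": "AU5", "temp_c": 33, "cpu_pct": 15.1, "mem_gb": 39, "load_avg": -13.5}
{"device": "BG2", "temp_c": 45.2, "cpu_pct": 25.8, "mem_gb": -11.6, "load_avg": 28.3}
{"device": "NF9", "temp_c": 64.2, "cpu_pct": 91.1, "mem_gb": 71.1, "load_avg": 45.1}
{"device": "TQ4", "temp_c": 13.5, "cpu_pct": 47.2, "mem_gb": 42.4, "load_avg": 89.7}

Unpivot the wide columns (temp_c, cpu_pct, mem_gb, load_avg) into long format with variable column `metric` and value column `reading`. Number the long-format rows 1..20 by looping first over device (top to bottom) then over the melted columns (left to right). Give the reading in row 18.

47.2

20 rows total (5 × 4). Row 18: index ⌊(18-1)/4⌋ = 4 into device → TQ4; (18-1) mod 4 = 1 into the melted columns → cpu_pct.
So row 18 is (TQ4, cpu_pct, 47.2); reading = 47.2.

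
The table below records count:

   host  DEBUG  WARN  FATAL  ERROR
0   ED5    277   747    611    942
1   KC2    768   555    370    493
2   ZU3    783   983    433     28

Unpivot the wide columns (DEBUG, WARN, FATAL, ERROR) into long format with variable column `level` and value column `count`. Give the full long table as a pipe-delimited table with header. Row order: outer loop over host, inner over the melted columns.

Each (host, column) pair becomes one row: 3 × 4 = 12 rows.
For example, (ED5, DEBUG) → count=277.

| host | level | count |
| ED5 | DEBUG | 277 |
| ED5 | WARN | 747 |
| ED5 | FATAL | 611 |
| ED5 | ERROR | 942 |
| KC2 | DEBUG | 768 |
| KC2 | WARN | 555 |
| KC2 | FATAL | 370 |
| KC2 | ERROR | 493 |
| ZU3 | DEBUG | 783 |
| ZU3 | WARN | 983 |
| ZU3 | FATAL | 433 |
| ZU3 | ERROR | 28 |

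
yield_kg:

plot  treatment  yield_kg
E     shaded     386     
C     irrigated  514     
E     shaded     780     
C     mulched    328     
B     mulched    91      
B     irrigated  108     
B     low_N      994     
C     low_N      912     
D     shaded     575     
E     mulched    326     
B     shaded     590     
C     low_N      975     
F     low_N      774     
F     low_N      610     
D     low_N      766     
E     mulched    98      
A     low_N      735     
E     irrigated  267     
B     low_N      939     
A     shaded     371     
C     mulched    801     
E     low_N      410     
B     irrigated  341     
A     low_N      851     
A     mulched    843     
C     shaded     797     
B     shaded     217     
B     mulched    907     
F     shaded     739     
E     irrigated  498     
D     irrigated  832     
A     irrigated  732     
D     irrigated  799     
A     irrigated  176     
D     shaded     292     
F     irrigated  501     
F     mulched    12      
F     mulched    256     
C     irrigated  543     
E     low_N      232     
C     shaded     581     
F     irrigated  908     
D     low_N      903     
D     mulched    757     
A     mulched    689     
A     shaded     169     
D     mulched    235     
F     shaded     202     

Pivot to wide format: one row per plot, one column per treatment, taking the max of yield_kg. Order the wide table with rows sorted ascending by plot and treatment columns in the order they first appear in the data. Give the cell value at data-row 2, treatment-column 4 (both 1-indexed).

With rows sorted ascending by plot, row 2 is plot=B. treatment columns in first-appearance order: shaded, irrigated, mulched, low_N; column 4 is low_N.
Long rows with plot=B, treatment=low_N: max(994, 939) = 994.

994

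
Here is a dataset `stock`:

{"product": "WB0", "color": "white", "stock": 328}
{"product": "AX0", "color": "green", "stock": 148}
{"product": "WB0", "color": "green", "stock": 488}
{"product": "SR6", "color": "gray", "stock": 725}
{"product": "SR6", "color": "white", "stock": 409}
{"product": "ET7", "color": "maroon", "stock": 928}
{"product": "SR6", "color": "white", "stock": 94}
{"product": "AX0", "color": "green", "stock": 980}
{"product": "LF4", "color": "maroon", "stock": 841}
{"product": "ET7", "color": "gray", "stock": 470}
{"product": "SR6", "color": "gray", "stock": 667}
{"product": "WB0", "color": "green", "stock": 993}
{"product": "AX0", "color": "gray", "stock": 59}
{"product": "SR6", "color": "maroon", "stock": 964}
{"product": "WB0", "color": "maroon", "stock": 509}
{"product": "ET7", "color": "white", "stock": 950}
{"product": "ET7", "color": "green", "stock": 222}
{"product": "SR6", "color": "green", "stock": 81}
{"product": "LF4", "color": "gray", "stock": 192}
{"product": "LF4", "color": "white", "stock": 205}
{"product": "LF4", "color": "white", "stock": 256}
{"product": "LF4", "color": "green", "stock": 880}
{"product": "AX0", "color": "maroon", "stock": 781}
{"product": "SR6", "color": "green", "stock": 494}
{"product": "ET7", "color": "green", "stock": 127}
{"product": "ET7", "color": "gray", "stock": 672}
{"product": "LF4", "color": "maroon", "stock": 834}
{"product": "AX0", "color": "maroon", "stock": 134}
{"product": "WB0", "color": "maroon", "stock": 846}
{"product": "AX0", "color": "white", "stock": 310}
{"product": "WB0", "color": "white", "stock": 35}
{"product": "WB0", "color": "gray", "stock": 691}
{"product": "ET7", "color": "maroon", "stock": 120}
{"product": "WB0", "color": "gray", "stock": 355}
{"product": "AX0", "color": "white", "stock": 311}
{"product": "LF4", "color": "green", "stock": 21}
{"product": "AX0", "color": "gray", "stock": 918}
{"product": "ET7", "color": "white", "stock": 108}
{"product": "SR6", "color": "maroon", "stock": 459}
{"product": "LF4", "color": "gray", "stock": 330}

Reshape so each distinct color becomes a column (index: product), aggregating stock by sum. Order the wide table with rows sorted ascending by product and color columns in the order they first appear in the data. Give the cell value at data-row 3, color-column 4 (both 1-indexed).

1675

With rows sorted ascending by product, row 3 is product=LF4. color columns in first-appearance order: white, green, gray, maroon; column 4 is maroon.
Long rows with product=LF4, color=maroon: 841 + 834 = 1675.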